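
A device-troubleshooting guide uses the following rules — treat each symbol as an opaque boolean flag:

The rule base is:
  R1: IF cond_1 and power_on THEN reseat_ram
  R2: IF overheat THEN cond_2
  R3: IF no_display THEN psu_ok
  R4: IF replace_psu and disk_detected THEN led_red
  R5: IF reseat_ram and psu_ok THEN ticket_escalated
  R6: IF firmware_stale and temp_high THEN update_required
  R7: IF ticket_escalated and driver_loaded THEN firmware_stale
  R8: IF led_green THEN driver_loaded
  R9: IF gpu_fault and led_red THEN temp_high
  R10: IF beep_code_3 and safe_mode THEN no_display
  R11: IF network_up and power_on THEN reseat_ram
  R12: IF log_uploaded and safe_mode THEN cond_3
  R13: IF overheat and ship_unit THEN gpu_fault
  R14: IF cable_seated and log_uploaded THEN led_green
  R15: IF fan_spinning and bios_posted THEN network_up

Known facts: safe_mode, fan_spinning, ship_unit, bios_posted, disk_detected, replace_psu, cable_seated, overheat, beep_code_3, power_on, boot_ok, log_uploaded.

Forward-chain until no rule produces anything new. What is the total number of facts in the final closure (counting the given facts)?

26

[1] R2 [IF overheat THEN cond_2]; R4 [IF replace_psu and disk_detected THEN led_red]; R10 [IF beep_code_3 and safe_mode THEN no_display]; R12 [IF log_uploaded and safe_mode THEN cond_3]; R13 [IF overheat and ship_unit THEN gpu_fault]; R14 [IF cable_seated and log_uploaded THEN led_green]; R15 [IF fan_spinning and bios_posted THEN network_up]. ⇒ new: cond_2, led_red, no_display, cond_3, gpu_fault, led_green, network_up.
[2] R3 [IF no_display THEN psu_ok]; R8 [IF led_green THEN driver_loaded]; R9 [IF gpu_fault and led_red THEN temp_high]; R11 [IF network_up and power_on THEN reseat_ram]. ⇒ new: psu_ok, driver_loaded, temp_high, reseat_ram.
[3] R5 [IF reseat_ram and psu_ok THEN ticket_escalated]. ⇒ new: ticket_escalated.
[4] R7 [IF ticket_escalated and driver_loaded THEN firmware_stale]. ⇒ new: firmware_stale.
[5] R6 [IF firmware_stale and temp_high THEN update_required]. ⇒ new: update_required.
Closure: {beep_code_3, bios_posted, boot_ok, cable_seated, cond_2, cond_3, disk_detected, driver_loaded, fan_spinning, firmware_stale, gpu_fault, led_green, led_red, log_uploaded, network_up, no_display, overheat, power_on, psu_ok, replace_psu, reseat_ram, safe_mode, ship_unit, temp_high, ticket_escalated, update_required} — 26 facts.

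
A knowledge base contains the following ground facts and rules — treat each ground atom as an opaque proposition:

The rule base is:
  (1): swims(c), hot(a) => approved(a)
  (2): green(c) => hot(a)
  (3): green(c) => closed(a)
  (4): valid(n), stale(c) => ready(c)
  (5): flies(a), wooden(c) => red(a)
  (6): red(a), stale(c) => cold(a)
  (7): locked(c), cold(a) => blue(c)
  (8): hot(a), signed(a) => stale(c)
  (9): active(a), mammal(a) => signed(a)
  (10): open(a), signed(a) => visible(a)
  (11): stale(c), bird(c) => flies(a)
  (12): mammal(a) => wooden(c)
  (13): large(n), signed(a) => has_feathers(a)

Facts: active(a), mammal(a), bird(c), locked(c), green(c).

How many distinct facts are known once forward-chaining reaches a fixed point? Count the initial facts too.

Round 1 — (2), (3), (9), (12), derive hot(a), closed(a), signed(a), wooden(c).
Round 2 — (8), derive stale(c).
Round 3 — (11), derive flies(a).
Round 4 — (5), derive red(a).
Round 5 — (6), derive cold(a).
Round 6 — (7), derive blue(c).
Closure: {active(a), bird(c), blue(c), closed(a), cold(a), flies(a), green(c), hot(a), locked(c), mammal(a), red(a), signed(a), stale(c), wooden(c)} — 14 facts.

14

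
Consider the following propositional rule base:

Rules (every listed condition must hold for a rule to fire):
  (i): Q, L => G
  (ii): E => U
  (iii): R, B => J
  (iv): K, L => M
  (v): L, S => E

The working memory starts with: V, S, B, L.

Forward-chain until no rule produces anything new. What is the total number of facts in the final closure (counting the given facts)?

6

Round 1: (v) [L, S => E]. Adds E.
Round 2: (ii) [E => U]. Adds U.
Closure: {B, E, L, S, U, V} — 6 facts.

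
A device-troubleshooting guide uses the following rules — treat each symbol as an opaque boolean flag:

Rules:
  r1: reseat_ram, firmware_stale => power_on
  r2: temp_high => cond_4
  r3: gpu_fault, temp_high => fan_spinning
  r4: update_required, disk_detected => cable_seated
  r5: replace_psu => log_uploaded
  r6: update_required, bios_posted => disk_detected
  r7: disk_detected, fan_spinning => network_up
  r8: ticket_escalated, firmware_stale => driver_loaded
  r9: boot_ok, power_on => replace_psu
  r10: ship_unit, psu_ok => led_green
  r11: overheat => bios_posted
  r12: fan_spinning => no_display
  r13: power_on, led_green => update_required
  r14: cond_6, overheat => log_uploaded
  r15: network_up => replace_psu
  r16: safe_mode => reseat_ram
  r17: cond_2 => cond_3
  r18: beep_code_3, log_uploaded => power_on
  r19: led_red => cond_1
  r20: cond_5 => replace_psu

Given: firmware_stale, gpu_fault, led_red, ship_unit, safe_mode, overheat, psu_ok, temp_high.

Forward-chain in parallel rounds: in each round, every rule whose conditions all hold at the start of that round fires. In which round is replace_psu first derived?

6

[1] r2 [temp_high => cond_4]; r3 [gpu_fault, temp_high => fan_spinning]; r10 [ship_unit, psu_ok => led_green]; r11 [overheat => bios_posted]; r16 [safe_mode => reseat_ram]; r19 [led_red => cond_1]. ⇒ new: cond_4, fan_spinning, led_green, bios_posted, reseat_ram, cond_1.
[2] r1 [reseat_ram, firmware_stale => power_on]; r12 [fan_spinning => no_display]. ⇒ new: power_on, no_display.
[3] r13 [power_on, led_green => update_required]. ⇒ new: update_required.
[4] r6 [update_required, bios_posted => disk_detected]. ⇒ new: disk_detected.
[5] r4 [update_required, disk_detected => cable_seated]; r7 [disk_detected, fan_spinning => network_up]. ⇒ new: cable_seated, network_up.
[6] r15 [network_up => replace_psu]. ⇒ new: replace_psu.
replace_psu first appears in round 6.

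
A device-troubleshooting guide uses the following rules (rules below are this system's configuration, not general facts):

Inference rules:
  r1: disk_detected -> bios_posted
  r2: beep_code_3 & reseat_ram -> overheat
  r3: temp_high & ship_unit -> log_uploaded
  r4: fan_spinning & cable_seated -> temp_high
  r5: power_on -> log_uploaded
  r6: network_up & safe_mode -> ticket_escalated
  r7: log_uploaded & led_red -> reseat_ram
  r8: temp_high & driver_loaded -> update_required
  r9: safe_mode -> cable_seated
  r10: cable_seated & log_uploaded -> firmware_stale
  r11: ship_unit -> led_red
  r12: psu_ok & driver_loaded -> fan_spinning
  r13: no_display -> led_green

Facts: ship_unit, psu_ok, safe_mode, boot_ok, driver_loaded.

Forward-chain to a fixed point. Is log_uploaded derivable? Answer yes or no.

Round 1: r9 [safe_mode -> cable_seated]; r11 [ship_unit -> led_red]; r12 [psu_ok & driver_loaded -> fan_spinning]. Adds cable_seated, led_red, fan_spinning.
Round 2: r4 [fan_spinning & cable_seated -> temp_high]. Adds temp_high.
Round 3: r3 [temp_high & ship_unit -> log_uploaded]; r8 [temp_high & driver_loaded -> update_required]. Adds log_uploaded, update_required.
Round 4: r7 [log_uploaded & led_red -> reseat_ram]; r10 [cable_seated & log_uploaded -> firmware_stale]. Adds reseat_ram, firmware_stale.
log_uploaded appears in round 3, so it is derivable.

yes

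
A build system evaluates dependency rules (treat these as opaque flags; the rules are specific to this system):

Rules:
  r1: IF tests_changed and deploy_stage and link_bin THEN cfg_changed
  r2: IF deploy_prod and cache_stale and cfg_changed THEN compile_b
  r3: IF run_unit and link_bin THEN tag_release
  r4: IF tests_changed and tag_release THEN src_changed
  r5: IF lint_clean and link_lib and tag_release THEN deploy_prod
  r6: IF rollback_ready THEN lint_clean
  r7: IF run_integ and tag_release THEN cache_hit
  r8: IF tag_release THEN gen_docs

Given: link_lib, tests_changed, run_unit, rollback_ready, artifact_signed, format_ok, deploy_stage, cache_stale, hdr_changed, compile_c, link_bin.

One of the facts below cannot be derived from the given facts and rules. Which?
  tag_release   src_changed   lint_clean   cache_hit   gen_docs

cache_hit

Round 1: r1 [IF tests_changed and deploy_stage and link_bin THEN cfg_changed]; r3 [IF run_unit and link_bin THEN tag_release]; r6 [IF rollback_ready THEN lint_clean]. Adds cfg_changed, tag_release, lint_clean.
Round 2: r4 [IF tests_changed and tag_release THEN src_changed]; r5 [IF lint_clean and link_lib and tag_release THEN deploy_prod]; r8 [IF tag_release THEN gen_docs]. Adds src_changed, deploy_prod, gen_docs.
Round 3: r2 [IF deploy_prod and cache_stale and cfg_changed THEN compile_b]. Adds compile_b.
Derived: tag_release (round 1), lint_clean (round 1), src_changed (round 2), gen_docs (round 2). cache_hit never appears in any round.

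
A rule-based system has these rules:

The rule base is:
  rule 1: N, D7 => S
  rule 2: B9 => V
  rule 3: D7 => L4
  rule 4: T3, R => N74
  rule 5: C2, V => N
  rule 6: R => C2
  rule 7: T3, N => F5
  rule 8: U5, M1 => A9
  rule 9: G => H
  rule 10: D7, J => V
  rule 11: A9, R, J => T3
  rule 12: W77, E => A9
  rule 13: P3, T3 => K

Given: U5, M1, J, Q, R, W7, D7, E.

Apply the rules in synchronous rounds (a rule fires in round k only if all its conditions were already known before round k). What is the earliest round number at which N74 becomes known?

[1] rule 3 [D7 => L4]; rule 6 [R => C2]; rule 8 [U5, M1 => A9]; rule 10 [D7, J => V]. ⇒ new: L4, C2, A9, V.
[2] rule 5 [C2, V => N]; rule 11 [A9, R, J => T3]. ⇒ new: N, T3.
[3] rule 1 [N, D7 => S]; rule 4 [T3, R => N74]; rule 7 [T3, N => F5]. ⇒ new: S, N74, F5.
N74 first appears in round 3.

3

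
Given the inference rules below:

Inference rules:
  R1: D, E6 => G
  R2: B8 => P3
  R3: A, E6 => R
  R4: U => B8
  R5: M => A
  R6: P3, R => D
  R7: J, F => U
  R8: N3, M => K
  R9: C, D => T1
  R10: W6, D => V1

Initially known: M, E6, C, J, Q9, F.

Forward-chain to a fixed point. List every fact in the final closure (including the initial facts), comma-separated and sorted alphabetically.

Round 1 fires R5, R7, giving A, U.
Round 2 fires R3, R4, giving R, B8.
Round 3 fires R2, giving P3.
Round 4 fires R6, giving D.
Round 5 fires R1, R9, giving G, T1.

A, B8, C, D, E6, F, G, J, M, P3, Q9, R, T1, U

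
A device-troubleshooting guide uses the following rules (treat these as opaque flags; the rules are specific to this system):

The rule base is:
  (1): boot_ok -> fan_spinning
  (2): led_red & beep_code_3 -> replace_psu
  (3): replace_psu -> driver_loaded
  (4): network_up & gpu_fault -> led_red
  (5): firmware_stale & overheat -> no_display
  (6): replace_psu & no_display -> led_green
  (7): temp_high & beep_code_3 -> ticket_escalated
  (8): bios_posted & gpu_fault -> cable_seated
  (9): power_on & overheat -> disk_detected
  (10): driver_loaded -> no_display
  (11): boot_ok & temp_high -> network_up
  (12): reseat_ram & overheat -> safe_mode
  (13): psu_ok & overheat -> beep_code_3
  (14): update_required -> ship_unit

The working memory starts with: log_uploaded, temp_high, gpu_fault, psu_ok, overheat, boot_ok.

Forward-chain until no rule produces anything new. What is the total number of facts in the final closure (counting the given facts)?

15

Round 1: (1) [boot_ok -> fan_spinning]; (11) [boot_ok & temp_high -> network_up]; (13) [psu_ok & overheat -> beep_code_3]. Adds fan_spinning, network_up, beep_code_3.
Round 2: (4) [network_up & gpu_fault -> led_red]; (7) [temp_high & beep_code_3 -> ticket_escalated]. Adds led_red, ticket_escalated.
Round 3: (2) [led_red & beep_code_3 -> replace_psu]. Adds replace_psu.
Round 4: (3) [replace_psu -> driver_loaded]. Adds driver_loaded.
Round 5: (10) [driver_loaded -> no_display]. Adds no_display.
Round 6: (6) [replace_psu & no_display -> led_green]. Adds led_green.
Closure: {beep_code_3, boot_ok, driver_loaded, fan_spinning, gpu_fault, led_green, led_red, log_uploaded, network_up, no_display, overheat, psu_ok, replace_psu, temp_high, ticket_escalated} — 15 facts.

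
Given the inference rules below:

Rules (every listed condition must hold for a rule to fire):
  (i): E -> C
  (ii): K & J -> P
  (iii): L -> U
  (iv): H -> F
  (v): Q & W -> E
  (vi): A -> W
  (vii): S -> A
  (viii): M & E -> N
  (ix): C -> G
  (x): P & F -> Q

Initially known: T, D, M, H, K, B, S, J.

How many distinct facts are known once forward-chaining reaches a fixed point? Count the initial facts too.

17

Round 1: (ii) [K & J -> P]; (iv) [H -> F]; (vii) [S -> A]. Adds P, F, A.
Round 2: (vi) [A -> W]; (x) [P & F -> Q]. Adds W, Q.
Round 3: (v) [Q & W -> E]. Adds E.
Round 4: (i) [E -> C]; (viii) [M & E -> N]. Adds C, N.
Round 5: (ix) [C -> G]. Adds G.
Closure: {A, B, C, D, E, F, G, H, J, K, M, N, P, Q, S, T, W} — 17 facts.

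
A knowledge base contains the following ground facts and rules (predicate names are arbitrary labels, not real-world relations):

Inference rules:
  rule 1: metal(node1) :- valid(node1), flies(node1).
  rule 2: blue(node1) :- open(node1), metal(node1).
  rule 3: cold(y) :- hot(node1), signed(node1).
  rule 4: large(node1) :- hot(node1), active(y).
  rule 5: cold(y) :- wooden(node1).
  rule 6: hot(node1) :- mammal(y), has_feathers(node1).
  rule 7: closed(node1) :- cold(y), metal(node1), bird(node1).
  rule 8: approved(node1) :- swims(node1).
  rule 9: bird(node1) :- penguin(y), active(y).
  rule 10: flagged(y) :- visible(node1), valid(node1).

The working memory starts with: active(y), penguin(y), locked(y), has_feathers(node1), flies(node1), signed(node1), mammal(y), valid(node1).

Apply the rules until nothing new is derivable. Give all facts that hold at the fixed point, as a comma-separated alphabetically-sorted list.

Round 1 fires rule 1, rule 6, rule 9, giving metal(node1), hot(node1), bird(node1).
Round 2 fires rule 3, rule 4, giving cold(y), large(node1).
Round 3 fires rule 7, giving closed(node1).

active(y), bird(node1), closed(node1), cold(y), flies(node1), has_feathers(node1), hot(node1), large(node1), locked(y), mammal(y), metal(node1), penguin(y), signed(node1), valid(node1)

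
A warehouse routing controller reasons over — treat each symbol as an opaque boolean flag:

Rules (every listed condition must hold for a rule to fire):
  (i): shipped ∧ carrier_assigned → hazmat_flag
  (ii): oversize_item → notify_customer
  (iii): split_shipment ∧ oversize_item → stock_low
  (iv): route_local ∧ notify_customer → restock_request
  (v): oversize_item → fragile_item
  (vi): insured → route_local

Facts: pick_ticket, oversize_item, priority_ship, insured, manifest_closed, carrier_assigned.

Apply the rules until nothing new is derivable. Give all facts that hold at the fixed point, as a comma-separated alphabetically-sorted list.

carrier_assigned, fragile_item, insured, manifest_closed, notify_customer, oversize_item, pick_ticket, priority_ship, restock_request, route_local

Round 1 — (ii), (v), (vi), derive notify_customer, fragile_item, route_local.
Round 2 — (iv), derive restock_request.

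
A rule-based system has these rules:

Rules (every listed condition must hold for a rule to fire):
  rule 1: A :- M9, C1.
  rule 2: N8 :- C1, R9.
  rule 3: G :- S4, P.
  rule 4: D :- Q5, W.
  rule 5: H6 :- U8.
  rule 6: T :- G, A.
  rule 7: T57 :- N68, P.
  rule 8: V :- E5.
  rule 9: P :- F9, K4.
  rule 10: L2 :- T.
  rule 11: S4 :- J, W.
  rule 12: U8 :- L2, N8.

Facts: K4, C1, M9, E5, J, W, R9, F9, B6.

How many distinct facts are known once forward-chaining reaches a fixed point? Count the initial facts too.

19

Round 1: rule 1 [A :- M9, C1.]; rule 2 [N8 :- C1, R9.]; rule 8 [V :- E5.]; rule 9 [P :- F9, K4.]; rule 11 [S4 :- J, W.]. New: A, N8, V, P, S4.
Round 2: rule 3 [G :- S4, P.]. New: G.
Round 3: rule 6 [T :- G, A.]. New: T.
Round 4: rule 10 [L2 :- T.]. New: L2.
Round 5: rule 12 [U8 :- L2, N8.]. New: U8.
Round 6: rule 5 [H6 :- U8.]. New: H6.
Closure: {A, B6, C1, E5, F9, G, H6, J, K4, L2, M9, N8, P, R9, S4, T, U8, V, W} — 19 facts.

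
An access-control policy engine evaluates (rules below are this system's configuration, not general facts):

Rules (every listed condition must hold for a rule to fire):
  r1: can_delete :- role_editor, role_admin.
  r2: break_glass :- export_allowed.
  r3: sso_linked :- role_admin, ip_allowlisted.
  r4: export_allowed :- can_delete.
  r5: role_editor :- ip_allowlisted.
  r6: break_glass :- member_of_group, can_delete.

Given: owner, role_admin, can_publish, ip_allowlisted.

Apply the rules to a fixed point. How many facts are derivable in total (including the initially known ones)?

Round 1: r3 [sso_linked :- role_admin, ip_allowlisted.]; r5 [role_editor :- ip_allowlisted.]. Adds sso_linked, role_editor.
Round 2: r1 [can_delete :- role_editor, role_admin.]. Adds can_delete.
Round 3: r4 [export_allowed :- can_delete.]. Adds export_allowed.
Round 4: r2 [break_glass :- export_allowed.]. Adds break_glass.
Closure: {break_glass, can_delete, can_publish, export_allowed, ip_allowlisted, owner, role_admin, role_editor, sso_linked} — 9 facts.

9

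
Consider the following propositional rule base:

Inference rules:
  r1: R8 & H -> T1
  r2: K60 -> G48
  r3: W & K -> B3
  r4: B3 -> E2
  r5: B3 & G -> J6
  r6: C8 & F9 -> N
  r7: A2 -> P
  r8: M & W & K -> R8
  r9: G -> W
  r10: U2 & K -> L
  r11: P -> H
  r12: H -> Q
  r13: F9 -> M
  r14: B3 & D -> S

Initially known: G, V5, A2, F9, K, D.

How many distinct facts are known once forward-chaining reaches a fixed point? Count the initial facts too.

Round 1 — r7, r9, r13, derive P, W, M.
Round 2 — r3, r8, r11, derive B3, R8, H.
Round 3 — r1, r4, r5, r12, r14, derive T1, E2, J6, Q, S.
Closure: {A2, B3, D, E2, F9, G, H, J6, K, M, P, Q, R8, S, T1, V5, W} — 17 facts.

17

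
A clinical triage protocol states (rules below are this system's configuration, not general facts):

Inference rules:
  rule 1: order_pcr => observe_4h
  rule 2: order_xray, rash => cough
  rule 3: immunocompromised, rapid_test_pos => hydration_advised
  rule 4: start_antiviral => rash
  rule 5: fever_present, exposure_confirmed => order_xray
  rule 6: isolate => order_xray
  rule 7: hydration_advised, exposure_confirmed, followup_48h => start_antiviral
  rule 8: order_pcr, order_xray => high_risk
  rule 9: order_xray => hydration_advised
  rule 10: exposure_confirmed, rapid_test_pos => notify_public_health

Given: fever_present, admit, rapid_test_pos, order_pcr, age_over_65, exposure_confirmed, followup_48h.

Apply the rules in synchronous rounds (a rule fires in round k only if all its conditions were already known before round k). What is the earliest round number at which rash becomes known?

Round 1 fires rule 1, rule 5, rule 10, giving observe_4h, order_xray, notify_public_health.
Round 2 fires rule 8, rule 9, giving high_risk, hydration_advised.
Round 3 fires rule 7, giving start_antiviral.
Round 4 fires rule 4, giving rash.
rash first appears in round 4.

4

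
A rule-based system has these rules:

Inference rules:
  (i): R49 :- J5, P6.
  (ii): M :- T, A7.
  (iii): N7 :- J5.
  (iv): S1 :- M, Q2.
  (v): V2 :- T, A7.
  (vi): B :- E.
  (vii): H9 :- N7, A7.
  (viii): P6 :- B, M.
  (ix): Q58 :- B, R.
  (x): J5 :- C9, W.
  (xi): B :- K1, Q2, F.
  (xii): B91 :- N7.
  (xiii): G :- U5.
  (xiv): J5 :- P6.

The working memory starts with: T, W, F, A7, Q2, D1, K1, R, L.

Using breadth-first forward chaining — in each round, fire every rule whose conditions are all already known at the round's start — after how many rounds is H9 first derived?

Round 1: (ii) [M :- T, A7.]; (v) [V2 :- T, A7.]; (xi) [B :- K1, Q2, F.]. Adds M, V2, B.
Round 2: (iv) [S1 :- M, Q2.]; (viii) [P6 :- B, M.]; (ix) [Q58 :- B, R.]. Adds S1, P6, Q58.
Round 3: (xiv) [J5 :- P6.]. Adds J5.
Round 4: (i) [R49 :- J5, P6.]; (iii) [N7 :- J5.]. Adds R49, N7.
Round 5: (vii) [H9 :- N7, A7.]; (xii) [B91 :- N7.]. Adds H9, B91.
H9 first appears in round 5.

5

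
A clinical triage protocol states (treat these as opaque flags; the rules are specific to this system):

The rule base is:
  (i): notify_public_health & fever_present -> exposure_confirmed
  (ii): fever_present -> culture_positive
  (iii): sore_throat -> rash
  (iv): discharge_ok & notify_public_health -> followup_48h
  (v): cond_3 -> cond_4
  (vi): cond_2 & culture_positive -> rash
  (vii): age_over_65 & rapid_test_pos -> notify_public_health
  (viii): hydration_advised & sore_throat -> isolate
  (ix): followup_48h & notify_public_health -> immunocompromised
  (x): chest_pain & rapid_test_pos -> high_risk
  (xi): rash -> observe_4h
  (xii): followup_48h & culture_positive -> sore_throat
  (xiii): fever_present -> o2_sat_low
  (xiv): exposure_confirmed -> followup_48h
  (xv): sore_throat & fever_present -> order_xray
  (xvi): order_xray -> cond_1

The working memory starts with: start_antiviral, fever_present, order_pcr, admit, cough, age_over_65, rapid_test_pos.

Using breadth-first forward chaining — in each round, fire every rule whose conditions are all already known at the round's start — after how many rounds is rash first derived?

5

Round 1: (ii) [fever_present -> culture_positive]; (vii) [age_over_65 & rapid_test_pos -> notify_public_health]; (xiii) [fever_present -> o2_sat_low]. New: culture_positive, notify_public_health, o2_sat_low.
Round 2: (i) [notify_public_health & fever_present -> exposure_confirmed]. New: exposure_confirmed.
Round 3: (xiv) [exposure_confirmed -> followup_48h]. New: followup_48h.
Round 4: (ix) [followup_48h & notify_public_health -> immunocompromised]; (xii) [followup_48h & culture_positive -> sore_throat]. New: immunocompromised, sore_throat.
Round 5: (iii) [sore_throat -> rash]; (xv) [sore_throat & fever_present -> order_xray]. New: rash, order_xray.
rash first appears in round 5.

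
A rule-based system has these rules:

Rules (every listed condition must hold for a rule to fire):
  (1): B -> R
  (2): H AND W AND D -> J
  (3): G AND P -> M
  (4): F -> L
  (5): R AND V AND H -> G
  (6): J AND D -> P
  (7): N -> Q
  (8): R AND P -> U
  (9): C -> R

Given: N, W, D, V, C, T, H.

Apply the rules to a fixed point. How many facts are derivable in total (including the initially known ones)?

[1] (2) [H AND W AND D -> J]; (7) [N -> Q]; (9) [C -> R]. ⇒ new: J, Q, R.
[2] (5) [R AND V AND H -> G]; (6) [J AND D -> P]. ⇒ new: G, P.
[3] (3) [G AND P -> M]; (8) [R AND P -> U]. ⇒ new: M, U.
Closure: {C, D, G, H, J, M, N, P, Q, R, T, U, V, W} — 14 facts.

14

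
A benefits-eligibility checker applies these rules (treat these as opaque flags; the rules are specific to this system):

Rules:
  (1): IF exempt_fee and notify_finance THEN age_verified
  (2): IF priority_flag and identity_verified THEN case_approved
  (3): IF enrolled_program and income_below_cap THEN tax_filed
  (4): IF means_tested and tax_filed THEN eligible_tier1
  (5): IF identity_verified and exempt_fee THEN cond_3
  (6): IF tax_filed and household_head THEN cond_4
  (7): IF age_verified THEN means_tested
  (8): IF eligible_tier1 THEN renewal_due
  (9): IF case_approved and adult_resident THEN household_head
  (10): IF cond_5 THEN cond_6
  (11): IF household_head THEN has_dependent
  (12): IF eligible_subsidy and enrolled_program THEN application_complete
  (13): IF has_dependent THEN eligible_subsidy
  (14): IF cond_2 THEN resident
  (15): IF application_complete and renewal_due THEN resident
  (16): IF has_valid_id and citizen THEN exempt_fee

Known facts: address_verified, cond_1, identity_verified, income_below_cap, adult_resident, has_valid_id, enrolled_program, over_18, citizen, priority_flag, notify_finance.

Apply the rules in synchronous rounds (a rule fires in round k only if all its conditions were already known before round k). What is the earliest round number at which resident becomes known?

6

[1] (2) [IF priority_flag and identity_verified THEN case_approved]; (3) [IF enrolled_program and income_below_cap THEN tax_filed]; (16) [IF has_valid_id and citizen THEN exempt_fee]. ⇒ new: case_approved, tax_filed, exempt_fee.
[2] (1) [IF exempt_fee and notify_finance THEN age_verified]; (5) [IF identity_verified and exempt_fee THEN cond_3]; (9) [IF case_approved and adult_resident THEN household_head]. ⇒ new: age_verified, cond_3, household_head.
[3] (6) [IF tax_filed and household_head THEN cond_4]; (7) [IF age_verified THEN means_tested]; (11) [IF household_head THEN has_dependent]. ⇒ new: cond_4, means_tested, has_dependent.
[4] (4) [IF means_tested and tax_filed THEN eligible_tier1]; (13) [IF has_dependent THEN eligible_subsidy]. ⇒ new: eligible_tier1, eligible_subsidy.
[5] (8) [IF eligible_tier1 THEN renewal_due]; (12) [IF eligible_subsidy and enrolled_program THEN application_complete]. ⇒ new: renewal_due, application_complete.
[6] (15) [IF application_complete and renewal_due THEN resident]. ⇒ new: resident.
resident first appears in round 6.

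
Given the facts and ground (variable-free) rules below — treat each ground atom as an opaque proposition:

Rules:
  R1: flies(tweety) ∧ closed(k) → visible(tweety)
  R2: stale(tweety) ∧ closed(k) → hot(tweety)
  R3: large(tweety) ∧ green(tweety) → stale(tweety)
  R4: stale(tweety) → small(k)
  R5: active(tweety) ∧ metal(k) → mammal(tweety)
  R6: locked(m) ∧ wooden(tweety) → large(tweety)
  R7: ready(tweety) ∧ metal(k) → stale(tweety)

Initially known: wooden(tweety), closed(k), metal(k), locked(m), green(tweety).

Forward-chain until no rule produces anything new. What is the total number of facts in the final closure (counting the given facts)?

Round 1 fires R6, giving large(tweety).
Round 2 fires R3, giving stale(tweety).
Round 3 fires R2, R4, giving hot(tweety), small(k).
Closure: {closed(k), green(tweety), hot(tweety), large(tweety), locked(m), metal(k), small(k), stale(tweety), wooden(tweety)} — 9 facts.

9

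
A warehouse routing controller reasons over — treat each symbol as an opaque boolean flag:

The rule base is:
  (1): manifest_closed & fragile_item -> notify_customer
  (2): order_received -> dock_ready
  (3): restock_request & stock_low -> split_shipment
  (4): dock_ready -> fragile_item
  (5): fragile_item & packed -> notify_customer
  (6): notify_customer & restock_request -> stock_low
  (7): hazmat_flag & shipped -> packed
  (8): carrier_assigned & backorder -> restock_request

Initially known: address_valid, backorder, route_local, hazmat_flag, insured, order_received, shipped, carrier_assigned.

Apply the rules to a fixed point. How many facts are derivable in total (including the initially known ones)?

Round 1: (2) [order_received -> dock_ready]; (7) [hazmat_flag & shipped -> packed]; (8) [carrier_assigned & backorder -> restock_request]. New: dock_ready, packed, restock_request.
Round 2: (4) [dock_ready -> fragile_item]. New: fragile_item.
Round 3: (5) [fragile_item & packed -> notify_customer]. New: notify_customer.
Round 4: (6) [notify_customer & restock_request -> stock_low]. New: stock_low.
Round 5: (3) [restock_request & stock_low -> split_shipment]. New: split_shipment.
Closure: {address_valid, backorder, carrier_assigned, dock_ready, fragile_item, hazmat_flag, insured, notify_customer, order_received, packed, restock_request, route_local, shipped, split_shipment, stock_low} — 15 facts.

15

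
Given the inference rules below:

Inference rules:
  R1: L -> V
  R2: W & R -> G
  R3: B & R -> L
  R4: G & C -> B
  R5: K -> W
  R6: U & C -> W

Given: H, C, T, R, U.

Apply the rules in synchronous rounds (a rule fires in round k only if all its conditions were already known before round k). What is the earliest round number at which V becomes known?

5

[1] R6 [U & C -> W]. ⇒ new: W.
[2] R2 [W & R -> G]. ⇒ new: G.
[3] R4 [G & C -> B]. ⇒ new: B.
[4] R3 [B & R -> L]. ⇒ new: L.
[5] R1 [L -> V]. ⇒ new: V.
V first appears in round 5.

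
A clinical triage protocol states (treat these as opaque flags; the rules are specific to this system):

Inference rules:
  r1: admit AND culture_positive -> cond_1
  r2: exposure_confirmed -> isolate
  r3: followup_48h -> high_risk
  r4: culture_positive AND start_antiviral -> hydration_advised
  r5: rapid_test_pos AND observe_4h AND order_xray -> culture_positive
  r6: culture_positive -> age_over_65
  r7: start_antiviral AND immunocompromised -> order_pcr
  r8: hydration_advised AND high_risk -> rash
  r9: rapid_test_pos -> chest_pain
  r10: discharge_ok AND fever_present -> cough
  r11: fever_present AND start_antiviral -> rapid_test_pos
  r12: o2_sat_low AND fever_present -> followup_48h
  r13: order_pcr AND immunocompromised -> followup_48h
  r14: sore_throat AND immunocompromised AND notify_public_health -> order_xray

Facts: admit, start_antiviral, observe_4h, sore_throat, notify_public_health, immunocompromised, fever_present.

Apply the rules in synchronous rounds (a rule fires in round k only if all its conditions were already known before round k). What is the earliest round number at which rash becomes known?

4

Round 1 — r7, r11, r14, derive order_pcr, rapid_test_pos, order_xray.
Round 2 — r5, r9, r13, derive culture_positive, chest_pain, followup_48h.
Round 3 — r1, r3, r4, r6, derive cond_1, high_risk, hydration_advised, age_over_65.
Round 4 — r8, derive rash.
rash first appears in round 4.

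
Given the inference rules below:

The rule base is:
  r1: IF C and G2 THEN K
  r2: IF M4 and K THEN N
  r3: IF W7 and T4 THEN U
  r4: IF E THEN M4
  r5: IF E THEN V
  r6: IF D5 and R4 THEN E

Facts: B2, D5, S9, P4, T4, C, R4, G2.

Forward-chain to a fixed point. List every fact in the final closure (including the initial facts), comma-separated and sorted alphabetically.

Round 1: r1 [IF C and G2 THEN K]; r6 [IF D5 and R4 THEN E]. New: K, E.
Round 2: r4 [IF E THEN M4]; r5 [IF E THEN V]. New: M4, V.
Round 3: r2 [IF M4 and K THEN N]. New: N.

B2, C, D5, E, G2, K, M4, N, P4, R4, S9, T4, V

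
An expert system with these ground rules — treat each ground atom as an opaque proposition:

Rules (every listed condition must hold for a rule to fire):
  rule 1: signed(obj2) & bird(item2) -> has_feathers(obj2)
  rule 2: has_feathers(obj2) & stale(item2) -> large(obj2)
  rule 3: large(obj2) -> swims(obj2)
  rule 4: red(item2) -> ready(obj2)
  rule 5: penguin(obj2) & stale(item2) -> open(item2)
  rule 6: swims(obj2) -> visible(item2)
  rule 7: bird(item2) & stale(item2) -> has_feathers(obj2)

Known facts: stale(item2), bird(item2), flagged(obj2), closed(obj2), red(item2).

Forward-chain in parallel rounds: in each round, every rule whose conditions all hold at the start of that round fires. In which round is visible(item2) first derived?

[1] rule 4 [red(item2) -> ready(obj2)]; rule 7 [bird(item2) & stale(item2) -> has_feathers(obj2)]. ⇒ new: ready(obj2), has_feathers(obj2).
[2] rule 2 [has_feathers(obj2) & stale(item2) -> large(obj2)]. ⇒ new: large(obj2).
[3] rule 3 [large(obj2) -> swims(obj2)]. ⇒ new: swims(obj2).
[4] rule 6 [swims(obj2) -> visible(item2)]. ⇒ new: visible(item2).
visible(item2) first appears in round 4.

4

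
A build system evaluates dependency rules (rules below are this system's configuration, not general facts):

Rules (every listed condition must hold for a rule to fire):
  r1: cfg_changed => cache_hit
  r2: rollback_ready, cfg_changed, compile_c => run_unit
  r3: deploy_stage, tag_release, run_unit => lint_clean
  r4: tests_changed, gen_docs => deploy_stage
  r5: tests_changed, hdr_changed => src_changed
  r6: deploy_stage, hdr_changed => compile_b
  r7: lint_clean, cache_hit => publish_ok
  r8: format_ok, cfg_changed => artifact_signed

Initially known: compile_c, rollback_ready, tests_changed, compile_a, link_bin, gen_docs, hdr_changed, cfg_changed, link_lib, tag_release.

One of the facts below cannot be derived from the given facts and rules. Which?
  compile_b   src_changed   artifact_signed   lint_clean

Round 1: r1 [cfg_changed => cache_hit]; r2 [rollback_ready, cfg_changed, compile_c => run_unit]; r4 [tests_changed, gen_docs => deploy_stage]; r5 [tests_changed, hdr_changed => src_changed]. New: cache_hit, run_unit, deploy_stage, src_changed.
Round 2: r3 [deploy_stage, tag_release, run_unit => lint_clean]; r6 [deploy_stage, hdr_changed => compile_b]. New: lint_clean, compile_b.
Round 3: r7 [lint_clean, cache_hit => publish_ok]. New: publish_ok.
Derived: lint_clean (round 2), compile_b (round 2), src_changed (round 1). artifact_signed never appears in any round.

artifact_signed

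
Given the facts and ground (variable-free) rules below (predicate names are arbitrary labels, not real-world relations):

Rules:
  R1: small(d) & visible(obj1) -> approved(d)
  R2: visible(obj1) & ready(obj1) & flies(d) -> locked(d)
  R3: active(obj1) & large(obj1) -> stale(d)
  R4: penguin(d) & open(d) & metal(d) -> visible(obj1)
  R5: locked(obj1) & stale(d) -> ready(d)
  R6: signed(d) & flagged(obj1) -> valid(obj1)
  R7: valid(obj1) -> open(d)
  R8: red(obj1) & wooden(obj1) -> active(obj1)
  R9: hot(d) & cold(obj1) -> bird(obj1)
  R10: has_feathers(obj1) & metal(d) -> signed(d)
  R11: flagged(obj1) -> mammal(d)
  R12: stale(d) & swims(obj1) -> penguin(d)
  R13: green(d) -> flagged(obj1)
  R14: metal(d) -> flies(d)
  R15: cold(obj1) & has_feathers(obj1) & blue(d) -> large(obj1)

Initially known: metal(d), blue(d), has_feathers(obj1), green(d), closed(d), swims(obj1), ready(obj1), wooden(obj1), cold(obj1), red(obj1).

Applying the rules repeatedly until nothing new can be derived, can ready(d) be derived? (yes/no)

no

Round 1: R8 [red(obj1) & wooden(obj1) -> active(obj1)]; R10 [has_feathers(obj1) & metal(d) -> signed(d)]; R13 [green(d) -> flagged(obj1)]; R14 [metal(d) -> flies(d)]; R15 [cold(obj1) & has_feathers(obj1) & blue(d) -> large(obj1)]. New: active(obj1), signed(d), flagged(obj1), flies(d), large(obj1).
Round 2: R3 [active(obj1) & large(obj1) -> stale(d)]; R6 [signed(d) & flagged(obj1) -> valid(obj1)]; R11 [flagged(obj1) -> mammal(d)]. New: stale(d), valid(obj1), mammal(d).
Round 3: R7 [valid(obj1) -> open(d)]; R12 [stale(d) & swims(obj1) -> penguin(d)]. New: open(d), penguin(d).
Round 4: R4 [penguin(d) & open(d) & metal(d) -> visible(obj1)]. New: visible(obj1).
Round 5: R2 [visible(obj1) & ready(obj1) & flies(d) -> locked(d)]. New: locked(d).
Fixed point reached. ready(d) is concluded only by R5; R5 needs locked(obj1) (never derived).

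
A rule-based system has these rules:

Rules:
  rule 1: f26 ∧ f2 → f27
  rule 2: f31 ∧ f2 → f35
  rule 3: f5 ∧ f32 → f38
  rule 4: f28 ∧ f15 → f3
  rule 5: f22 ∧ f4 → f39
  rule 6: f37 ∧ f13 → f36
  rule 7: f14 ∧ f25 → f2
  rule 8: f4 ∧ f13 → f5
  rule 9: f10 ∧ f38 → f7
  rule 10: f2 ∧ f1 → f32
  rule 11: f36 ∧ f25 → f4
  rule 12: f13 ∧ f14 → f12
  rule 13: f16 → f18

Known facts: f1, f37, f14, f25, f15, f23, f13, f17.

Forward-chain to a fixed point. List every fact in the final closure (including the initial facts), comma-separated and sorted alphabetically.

f1, f12, f13, f14, f15, f17, f2, f23, f25, f32, f36, f37, f38, f4, f5

Round 1: rule 6 [f37 ∧ f13 → f36]; rule 7 [f14 ∧ f25 → f2]; rule 12 [f13 ∧ f14 → f12]. New: f36, f2, f12.
Round 2: rule 10 [f2 ∧ f1 → f32]; rule 11 [f36 ∧ f25 → f4]. New: f32, f4.
Round 3: rule 8 [f4 ∧ f13 → f5]. New: f5.
Round 4: rule 3 [f5 ∧ f32 → f38]. New: f38.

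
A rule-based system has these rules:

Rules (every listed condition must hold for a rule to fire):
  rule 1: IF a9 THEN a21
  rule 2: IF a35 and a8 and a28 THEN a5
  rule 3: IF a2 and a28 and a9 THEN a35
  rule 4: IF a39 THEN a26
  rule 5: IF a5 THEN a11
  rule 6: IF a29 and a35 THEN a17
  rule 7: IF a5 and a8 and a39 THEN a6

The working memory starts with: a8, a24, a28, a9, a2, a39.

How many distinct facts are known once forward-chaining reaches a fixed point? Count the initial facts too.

12

Round 1 — rule 1, rule 3, rule 4, derive a21, a35, a26.
Round 2 — rule 2, derive a5.
Round 3 — rule 5, rule 7, derive a11, a6.
Closure: {a11, a2, a21, a24, a26, a28, a35, a39, a5, a6, a8, a9} — 12 facts.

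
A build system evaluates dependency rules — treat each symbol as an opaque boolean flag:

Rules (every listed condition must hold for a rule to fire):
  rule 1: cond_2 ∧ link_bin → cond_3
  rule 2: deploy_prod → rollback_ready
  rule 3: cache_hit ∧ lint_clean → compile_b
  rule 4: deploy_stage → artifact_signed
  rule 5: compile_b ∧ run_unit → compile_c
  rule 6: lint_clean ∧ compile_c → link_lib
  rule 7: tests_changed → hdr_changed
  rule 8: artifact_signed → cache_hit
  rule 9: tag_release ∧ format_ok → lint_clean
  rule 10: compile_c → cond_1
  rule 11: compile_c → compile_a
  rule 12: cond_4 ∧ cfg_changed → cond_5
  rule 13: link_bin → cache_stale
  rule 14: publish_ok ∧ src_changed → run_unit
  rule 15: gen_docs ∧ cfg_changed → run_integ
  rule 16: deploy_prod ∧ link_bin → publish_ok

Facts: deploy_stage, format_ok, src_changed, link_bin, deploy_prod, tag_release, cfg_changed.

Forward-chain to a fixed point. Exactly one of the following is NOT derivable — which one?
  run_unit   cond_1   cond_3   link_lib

cond_3

Round 1 fires rule 2, rule 4, rule 9, rule 13, rule 16, giving rollback_ready, artifact_signed, lint_clean, cache_stale, publish_ok.
Round 2 fires rule 8, rule 14, giving cache_hit, run_unit.
Round 3 fires rule 3, giving compile_b.
Round 4 fires rule 5, giving compile_c.
Round 5 fires rule 6, rule 10, rule 11, giving link_lib, cond_1, compile_a.
Derived: link_lib (round 5), cond_1 (round 5), run_unit (round 2). cond_3 never appears in any round.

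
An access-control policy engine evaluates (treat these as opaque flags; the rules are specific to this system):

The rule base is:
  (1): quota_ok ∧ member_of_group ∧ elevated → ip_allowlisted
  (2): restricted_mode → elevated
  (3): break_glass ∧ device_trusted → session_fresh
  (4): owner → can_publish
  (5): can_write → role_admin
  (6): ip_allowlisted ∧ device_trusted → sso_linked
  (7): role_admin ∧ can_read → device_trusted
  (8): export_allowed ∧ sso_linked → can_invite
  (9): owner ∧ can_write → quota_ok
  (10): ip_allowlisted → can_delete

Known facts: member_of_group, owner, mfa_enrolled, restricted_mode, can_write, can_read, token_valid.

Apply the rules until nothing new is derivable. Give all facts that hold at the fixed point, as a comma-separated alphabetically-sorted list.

can_delete, can_publish, can_read, can_write, device_trusted, elevated, ip_allowlisted, member_of_group, mfa_enrolled, owner, quota_ok, restricted_mode, role_admin, sso_linked, token_valid

Round 1 — (2), (4), (5), (9), derive elevated, can_publish, role_admin, quota_ok.
Round 2 — (1), (7), derive ip_allowlisted, device_trusted.
Round 3 — (6), (10), derive sso_linked, can_delete.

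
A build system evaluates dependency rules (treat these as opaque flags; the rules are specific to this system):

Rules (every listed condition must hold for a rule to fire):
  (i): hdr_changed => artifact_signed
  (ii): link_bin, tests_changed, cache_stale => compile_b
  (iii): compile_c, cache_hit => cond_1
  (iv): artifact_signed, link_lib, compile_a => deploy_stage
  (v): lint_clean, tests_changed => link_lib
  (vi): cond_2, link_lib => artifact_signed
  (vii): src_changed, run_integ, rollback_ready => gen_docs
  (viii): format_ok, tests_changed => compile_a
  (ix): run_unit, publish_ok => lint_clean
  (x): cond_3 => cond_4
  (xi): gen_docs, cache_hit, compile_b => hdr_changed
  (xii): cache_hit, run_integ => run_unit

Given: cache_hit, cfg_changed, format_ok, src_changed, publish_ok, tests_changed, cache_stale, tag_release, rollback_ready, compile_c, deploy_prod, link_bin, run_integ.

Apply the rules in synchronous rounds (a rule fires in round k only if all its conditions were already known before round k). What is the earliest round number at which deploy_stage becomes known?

[1] (ii) [link_bin, tests_changed, cache_stale => compile_b]; (iii) [compile_c, cache_hit => cond_1]; (vii) [src_changed, run_integ, rollback_ready => gen_docs]; (viii) [format_ok, tests_changed => compile_a]; (xii) [cache_hit, run_integ => run_unit]. ⇒ new: compile_b, cond_1, gen_docs, compile_a, run_unit.
[2] (ix) [run_unit, publish_ok => lint_clean]; (xi) [gen_docs, cache_hit, compile_b => hdr_changed]. ⇒ new: lint_clean, hdr_changed.
[3] (i) [hdr_changed => artifact_signed]; (v) [lint_clean, tests_changed => link_lib]. ⇒ new: artifact_signed, link_lib.
[4] (iv) [artifact_signed, link_lib, compile_a => deploy_stage]. ⇒ new: deploy_stage.
deploy_stage first appears in round 4.

4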